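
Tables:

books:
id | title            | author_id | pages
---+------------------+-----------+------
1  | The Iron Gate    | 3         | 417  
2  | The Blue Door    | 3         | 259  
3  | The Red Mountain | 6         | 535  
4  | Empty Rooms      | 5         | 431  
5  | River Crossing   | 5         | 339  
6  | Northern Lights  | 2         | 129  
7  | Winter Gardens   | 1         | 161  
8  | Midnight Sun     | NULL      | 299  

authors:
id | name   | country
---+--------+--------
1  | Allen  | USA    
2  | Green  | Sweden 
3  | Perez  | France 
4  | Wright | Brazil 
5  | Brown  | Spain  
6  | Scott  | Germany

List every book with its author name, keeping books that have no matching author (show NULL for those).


LEFT JOIN keeps every row from books (the left table); where author_id has no match in authors, the author columns become NULL. Walk through each book:
  - book 1 (The Iron Gate): author_id=3 -> matches Perez
  - book 2 (The Blue Door): author_id=3 -> matches Perez
  - book 3 (The Red Mountain): author_id=6 -> matches Scott
  - book 4 (Empty Rooms): author_id=5 -> matches Brown
  - book 5 (River Crossing): author_id=5 -> matches Brown
  - book 6 (Northern Lights): author_id=2 -> matches Green
  - book 7 (Winter Gardens): author_id=1 -> matches Allen
  - book 8 (Midnight Sun): author_id=NULL, no match -> kept with NULL
All 8 rows appear; 1 has NULL author.

SQL:
SELECT a.title, b.name AS author
FROM books a
LEFT JOIN authors b ON a.author_id = b.id

Result:
title            | author
-----------------+-------
The Iron Gate    | Perez 
The Blue Door    | Perez 
The Red Mountain | Scott 
Empty Rooms      | Brown 
River Crossing   | Brown 
Northern Lights  | Green 
Winter Gardens   | Allen 
Midnight Sun     | NULL  


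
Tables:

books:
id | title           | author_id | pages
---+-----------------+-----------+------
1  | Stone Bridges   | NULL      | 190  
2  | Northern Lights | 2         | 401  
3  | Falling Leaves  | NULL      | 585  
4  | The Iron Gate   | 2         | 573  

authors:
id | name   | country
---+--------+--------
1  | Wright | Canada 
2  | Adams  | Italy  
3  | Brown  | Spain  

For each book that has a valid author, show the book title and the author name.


INNER JOIN keeps only books rows whose author_id matches an id in authors. Walk through each book:
  - book 1 (Stone Bridges): author_id=NULL, no match -> dropped
  - book 2 (Northern Lights): author_id=2 -> matches Adams
  - book 3 (Falling Leaves): author_id=NULL, no match -> dropped
  - book 4 (The Iron Gate): author_id=2 -> matches Adams
So 2 of 4 rows are dropped.

SQL:
SELECT a.title, b.name AS author
FROM books a
INNER JOIN authors b ON a.author_id = b.id

Result:
title           | author
----------------+-------
Northern Lights | Adams 
The Iron Gate   | Adams 


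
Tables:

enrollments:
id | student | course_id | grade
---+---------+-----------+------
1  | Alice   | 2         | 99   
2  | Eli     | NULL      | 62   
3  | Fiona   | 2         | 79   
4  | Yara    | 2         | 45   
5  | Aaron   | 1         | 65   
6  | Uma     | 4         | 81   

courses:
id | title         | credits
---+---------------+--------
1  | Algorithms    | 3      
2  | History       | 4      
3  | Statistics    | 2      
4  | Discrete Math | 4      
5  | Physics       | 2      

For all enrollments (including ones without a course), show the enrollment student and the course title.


LEFT JOIN keeps every row from enrollments (the left table); where course_id has no match in courses, the course columns become NULL. Walk through each enrollment:
  - enrollment 1 (Alice): course_id=2 -> matches History
  - enrollment 2 (Eli): course_id=NULL, no match -> kept with NULL
  - enrollment 3 (Fiona): course_id=2 -> matches History
  - enrollment 4 (Yara): course_id=2 -> matches History
  - enrollment 5 (Aaron): course_id=1 -> matches Algorithms
  - enrollment 6 (Uma): course_id=4 -> matches Discrete Math
All 6 rows appear; 1 has NULL course.

SQL:
SELECT a.student, b.title AS course
FROM enrollments a
LEFT JOIN courses b ON a.course_id = b.id

Result:
student | course       
--------+--------------
Alice   | History      
Eli     | NULL         
Fiona   | History      
Yara    | History      
Aaron   | Algorithms   
Uma     | Discrete Math


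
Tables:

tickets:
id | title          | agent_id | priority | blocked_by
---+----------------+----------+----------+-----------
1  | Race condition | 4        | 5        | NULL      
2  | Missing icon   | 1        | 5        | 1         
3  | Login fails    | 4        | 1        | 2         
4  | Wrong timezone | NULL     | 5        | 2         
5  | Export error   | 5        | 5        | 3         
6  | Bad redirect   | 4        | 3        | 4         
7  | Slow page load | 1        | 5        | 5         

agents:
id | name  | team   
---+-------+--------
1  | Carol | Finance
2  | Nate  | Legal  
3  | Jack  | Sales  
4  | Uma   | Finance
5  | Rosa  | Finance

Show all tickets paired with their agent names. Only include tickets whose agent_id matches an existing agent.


INNER JOIN keeps only tickets rows whose agent_id matches an id in agents. Walk through each ticket:
  - ticket 1 (Race condition): agent_id=4 -> matches Uma
  - ticket 2 (Missing icon): agent_id=1 -> matches Carol
  - ticket 3 (Login fails): agent_id=4 -> matches Uma
  - ticket 4 (Wrong timezone): agent_id=NULL, no match -> dropped
  - ticket 5 (Export error): agent_id=5 -> matches Rosa
  - ticket 6 (Bad redirect): agent_id=4 -> matches Uma
  - ticket 7 (Slow page load): agent_id=1 -> matches Carol
So 1 of 7 rows is dropped.

SQL:
SELECT a.title, b.name AS agent
FROM tickets a
INNER JOIN agents b ON a.agent_id = b.id

Result:
title          | agent
---------------+------
Race condition | Uma  
Missing icon   | Carol
Login fails    | Uma  
Export error   | Rosa 
Bad redirect   | Uma  
Slow page load | Carol


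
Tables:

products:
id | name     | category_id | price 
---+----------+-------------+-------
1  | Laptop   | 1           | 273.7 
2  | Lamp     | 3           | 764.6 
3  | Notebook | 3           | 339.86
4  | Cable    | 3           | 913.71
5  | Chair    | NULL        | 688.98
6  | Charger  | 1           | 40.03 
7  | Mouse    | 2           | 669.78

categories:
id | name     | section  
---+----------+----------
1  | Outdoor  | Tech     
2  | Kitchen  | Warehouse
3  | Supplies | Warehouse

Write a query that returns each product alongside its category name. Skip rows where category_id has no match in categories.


INNER JOIN keeps only products rows whose category_id matches an id in categories. Walk through each product:
  - product 1 (Laptop): category_id=1 -> matches Outdoor
  - product 2 (Lamp): category_id=3 -> matches Supplies
  - product 3 (Notebook): category_id=3 -> matches Supplies
  - product 4 (Cable): category_id=3 -> matches Supplies
  - product 5 (Chair): category_id=NULL, no match -> dropped
  - product 6 (Charger): category_id=1 -> matches Outdoor
  - product 7 (Mouse): category_id=2 -> matches Kitchen
So 1 of 7 rows is dropped.

SQL:
SELECT a.name, b.name AS category
FROM products a
INNER JOIN categories b ON a.category_id = b.id

Result:
name     | category
---------+---------
Laptop   | Outdoor 
Lamp     | Supplies
Notebook | Supplies
Cable    | Supplies
Charger  | Outdoor 
Mouse    | Kitchen 


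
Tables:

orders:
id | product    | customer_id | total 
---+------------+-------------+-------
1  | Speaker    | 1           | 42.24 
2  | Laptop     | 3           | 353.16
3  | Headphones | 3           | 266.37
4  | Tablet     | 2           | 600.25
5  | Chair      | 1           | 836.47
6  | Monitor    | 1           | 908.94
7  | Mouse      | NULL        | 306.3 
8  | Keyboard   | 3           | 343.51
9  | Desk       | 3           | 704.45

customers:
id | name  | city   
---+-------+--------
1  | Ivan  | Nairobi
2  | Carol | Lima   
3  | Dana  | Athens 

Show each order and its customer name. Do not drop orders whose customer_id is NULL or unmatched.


LEFT JOIN keeps every row from orders (the left table); where customer_id has no match in customers, the customer columns become NULL. Walk through each order:
  - order 1 (Speaker): customer_id=1 -> matches Ivan
  - order 2 (Laptop): customer_id=3 -> matches Dana
  - order 3 (Headphones): customer_id=3 -> matches Dana
  - order 4 (Tablet): customer_id=2 -> matches Carol
  - order 5 (Chair): customer_id=1 -> matches Ivan
  - order 6 (Monitor): customer_id=1 -> matches Ivan
  - order 7 (Mouse): customer_id=NULL, no match -> kept with NULL
  - order 8 (Keyboard): customer_id=3 -> matches Dana
  - order 9 (Desk): customer_id=3 -> matches Dana
All 9 rows appear; 1 has NULL customer.

SQL:
SELECT a.product, b.name AS customer
FROM orders a
LEFT JOIN customers b ON a.customer_id = b.id

Result:
product    | customer
-----------+---------
Speaker    | Ivan    
Laptop     | Dana    
Headphones | Dana    
Tablet     | Carol   
Chair      | Ivan    
Monitor    | Ivan    
Mouse      | NULL    
Keyboard   | Dana    
Desk       | Dana    


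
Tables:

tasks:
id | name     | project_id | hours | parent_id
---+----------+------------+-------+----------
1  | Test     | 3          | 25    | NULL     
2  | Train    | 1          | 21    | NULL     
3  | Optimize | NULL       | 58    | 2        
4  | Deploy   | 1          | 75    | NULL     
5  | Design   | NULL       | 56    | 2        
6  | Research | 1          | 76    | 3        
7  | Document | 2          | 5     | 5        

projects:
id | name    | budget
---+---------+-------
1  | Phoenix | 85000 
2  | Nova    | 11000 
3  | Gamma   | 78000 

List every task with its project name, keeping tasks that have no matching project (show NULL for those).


LEFT JOIN keeps every row from tasks (the left table); where project_id has no match in projects, the project columns become NULL. Walk through each task:
  - task 1 (Test): project_id=3 -> matches Gamma
  - task 2 (Train): project_id=1 -> matches Phoenix
  - task 3 (Optimize): project_id=NULL, no match -> kept with NULL
  - task 4 (Deploy): project_id=1 -> matches Phoenix
  - task 5 (Design): project_id=NULL, no match -> kept with NULL
  - task 6 (Research): project_id=1 -> matches Phoenix
  - task 7 (Document): project_id=2 -> matches Nova
All 7 rows appear; 2 have NULL project.

SQL:
SELECT a.name, b.name AS project
FROM tasks a
LEFT JOIN projects b ON a.project_id = b.id

Result:
name     | project
---------+--------
Test     | Gamma  
Train    | Phoenix
Optimize | NULL   
Deploy   | Phoenix
Design   | NULL   
Research | Phoenix
Document | Nova   


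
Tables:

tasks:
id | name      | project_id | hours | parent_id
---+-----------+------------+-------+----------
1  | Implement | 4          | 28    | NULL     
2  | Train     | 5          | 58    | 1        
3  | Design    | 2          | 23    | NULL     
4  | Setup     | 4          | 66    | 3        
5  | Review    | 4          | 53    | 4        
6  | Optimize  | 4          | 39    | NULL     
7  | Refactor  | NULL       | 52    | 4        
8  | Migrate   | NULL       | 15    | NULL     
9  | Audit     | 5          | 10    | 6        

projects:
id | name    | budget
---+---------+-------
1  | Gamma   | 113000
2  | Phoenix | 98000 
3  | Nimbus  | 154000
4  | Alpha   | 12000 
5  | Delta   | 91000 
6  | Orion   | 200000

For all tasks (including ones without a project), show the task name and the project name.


LEFT JOIN keeps every row from tasks (the left table); where project_id has no match in projects, the project columns become NULL. Walk through each task:
  - task 1 (Implement): project_id=4 -> matches Alpha
  - task 2 (Train): project_id=5 -> matches Delta
  - task 3 (Design): project_id=2 -> matches Phoenix
  - task 4 (Setup): project_id=4 -> matches Alpha
  - task 5 (Review): project_id=4 -> matches Alpha
  - task 6 (Optimize): project_id=4 -> matches Alpha
  - task 7 (Refactor): project_id=NULL, no match -> kept with NULL
  - task 8 (Migrate): project_id=NULL, no match -> kept with NULL
  - task 9 (Audit): project_id=5 -> matches Delta
All 9 rows appear; 2 have NULL project.

SQL:
SELECT a.name, b.name AS project
FROM tasks a
LEFT JOIN projects b ON a.project_id = b.id

Result:
name      | project
----------+--------
Implement | Alpha  
Train     | Delta  
Design    | Phoenix
Setup     | Alpha  
Review    | Alpha  
Optimize  | Alpha  
Refactor  | NULL   
Migrate   | NULL   
Audit     | Delta  


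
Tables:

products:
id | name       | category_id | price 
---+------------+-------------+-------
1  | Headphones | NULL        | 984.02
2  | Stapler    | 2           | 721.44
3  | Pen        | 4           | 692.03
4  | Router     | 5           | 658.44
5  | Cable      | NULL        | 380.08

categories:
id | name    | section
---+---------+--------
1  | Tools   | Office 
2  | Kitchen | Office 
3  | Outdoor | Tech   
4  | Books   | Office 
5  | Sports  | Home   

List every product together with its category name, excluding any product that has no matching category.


INNER JOIN keeps only products rows whose category_id matches an id in categories. Walk through each product:
  - product 1 (Headphones): category_id=NULL, no match -> dropped
  - product 2 (Stapler): category_id=2 -> matches Kitchen
  - product 3 (Pen): category_id=4 -> matches Books
  - product 4 (Router): category_id=5 -> matches Sports
  - product 5 (Cable): category_id=NULL, no match -> dropped
So 2 of 5 rows are dropped.

SQL:
SELECT a.name, b.name AS category
FROM products a
INNER JOIN categories b ON a.category_id = b.id

Result:
name    | category
--------+---------
Stapler | Kitchen 
Pen     | Books   
Router  | Sports  


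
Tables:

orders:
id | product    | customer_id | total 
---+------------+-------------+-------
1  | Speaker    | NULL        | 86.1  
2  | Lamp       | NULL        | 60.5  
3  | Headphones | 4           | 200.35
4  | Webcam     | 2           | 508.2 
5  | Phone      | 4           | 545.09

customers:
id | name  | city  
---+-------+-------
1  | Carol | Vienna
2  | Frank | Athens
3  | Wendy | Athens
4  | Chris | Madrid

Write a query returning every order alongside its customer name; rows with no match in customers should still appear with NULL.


LEFT JOIN keeps every row from orders (the left table); where customer_id has no match in customers, the customer columns become NULL. Walk through each order:
  - order 1 (Speaker): customer_id=NULL, no match -> kept with NULL
  - order 2 (Lamp): customer_id=NULL, no match -> kept with NULL
  - order 3 (Headphones): customer_id=4 -> matches Chris
  - order 4 (Webcam): customer_id=2 -> matches Frank
  - order 5 (Phone): customer_id=4 -> matches Chris
All 5 rows appear; 2 have NULL customer.

SQL:
SELECT a.product, b.name AS customer
FROM orders a
LEFT JOIN customers b ON a.customer_id = b.id

Result:
product    | customer
-----------+---------
Speaker    | NULL    
Lamp       | NULL    
Headphones | Chris   
Webcam     | Frank   
Phone      | Chris   


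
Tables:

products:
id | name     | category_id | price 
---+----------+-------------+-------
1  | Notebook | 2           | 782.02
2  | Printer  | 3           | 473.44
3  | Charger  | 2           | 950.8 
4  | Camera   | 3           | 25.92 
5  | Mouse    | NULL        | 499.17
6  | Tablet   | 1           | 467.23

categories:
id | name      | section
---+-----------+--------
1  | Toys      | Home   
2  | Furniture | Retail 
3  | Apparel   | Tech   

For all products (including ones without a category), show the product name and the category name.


LEFT JOIN keeps every row from products (the left table); where category_id has no match in categories, the category columns become NULL. Walk through each product:
  - product 1 (Notebook): category_id=2 -> matches Furniture
  - product 2 (Printer): category_id=3 -> matches Apparel
  - product 3 (Charger): category_id=2 -> matches Furniture
  - product 4 (Camera): category_id=3 -> matches Apparel
  - product 5 (Mouse): category_id=NULL, no match -> kept with NULL
  - product 6 (Tablet): category_id=1 -> matches Toys
All 6 rows appear; 1 has NULL category.

SQL:
SELECT a.name, b.name AS category
FROM products a
LEFT JOIN categories b ON a.category_id = b.id

Result:
name     | category 
---------+----------
Notebook | Furniture
Printer  | Apparel  
Charger  | Furniture
Camera   | Apparel  
Mouse    | NULL     
Tablet   | Toys     


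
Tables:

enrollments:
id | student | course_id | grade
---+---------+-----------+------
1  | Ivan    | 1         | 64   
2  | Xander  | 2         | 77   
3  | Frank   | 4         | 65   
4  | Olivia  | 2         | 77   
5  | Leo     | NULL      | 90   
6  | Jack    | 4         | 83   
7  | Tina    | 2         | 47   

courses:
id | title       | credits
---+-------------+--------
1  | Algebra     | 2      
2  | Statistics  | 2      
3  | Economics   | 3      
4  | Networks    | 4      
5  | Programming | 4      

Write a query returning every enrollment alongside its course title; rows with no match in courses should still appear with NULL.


LEFT JOIN keeps every row from enrollments (the left table); where course_id has no match in courses, the course columns become NULL. Walk through each enrollment:
  - enrollment 1 (Ivan): course_id=1 -> matches Algebra
  - enrollment 2 (Xander): course_id=2 -> matches Statistics
  - enrollment 3 (Frank): course_id=4 -> matches Networks
  - enrollment 4 (Olivia): course_id=2 -> matches Statistics
  - enrollment 5 (Leo): course_id=NULL, no match -> kept with NULL
  - enrollment 6 (Jack): course_id=4 -> matches Networks
  - enrollment 7 (Tina): course_id=2 -> matches Statistics
All 7 rows appear; 1 has NULL course.

SQL:
SELECT a.student, b.title AS course
FROM enrollments a
LEFT JOIN courses b ON a.course_id = b.id

Result:
student | course    
--------+-----------
Ivan    | Algebra   
Xander  | Statistics
Frank   | Networks  
Olivia  | Statistics
Leo     | NULL      
Jack    | Networks  
Tina    | Statistics


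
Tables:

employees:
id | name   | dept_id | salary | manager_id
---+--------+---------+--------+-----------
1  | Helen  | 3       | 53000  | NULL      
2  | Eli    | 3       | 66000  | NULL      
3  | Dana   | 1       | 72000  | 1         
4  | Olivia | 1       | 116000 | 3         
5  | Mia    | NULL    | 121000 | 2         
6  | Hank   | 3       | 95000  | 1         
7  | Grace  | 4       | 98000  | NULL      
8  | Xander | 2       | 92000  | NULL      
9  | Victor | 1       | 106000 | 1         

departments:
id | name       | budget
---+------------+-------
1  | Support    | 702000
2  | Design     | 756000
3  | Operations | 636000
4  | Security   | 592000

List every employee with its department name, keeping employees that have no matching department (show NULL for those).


LEFT JOIN keeps every row from employees (the left table); where dept_id has no match in departments, the department columns become NULL. Walk through each employee:
  - employee 1 (Helen): dept_id=3 -> matches Operations
  - employee 2 (Eli): dept_id=3 -> matches Operations
  - employee 3 (Dana): dept_id=1 -> matches Support
  - employee 4 (Olivia): dept_id=1 -> matches Support
  - employee 5 (Mia): dept_id=NULL, no match -> kept with NULL
  - employee 6 (Hank): dept_id=3 -> matches Operations
  - employee 7 (Grace): dept_id=4 -> matches Security
  - employee 8 (Xander): dept_id=2 -> matches Design
  - employee 9 (Victor): dept_id=1 -> matches Support
All 9 rows appear; 1 has NULL department.

SQL:
SELECT a.name, b.name AS department
FROM employees a
LEFT JOIN departments b ON a.dept_id = b.id

Result:
name   | department
-------+-----------
Helen  | Operations
Eli    | Operations
Dana   | Support   
Olivia | Support   
Mia    | NULL      
Hank   | Operations
Grace  | Security  
Xander | Design    
Victor | Support   


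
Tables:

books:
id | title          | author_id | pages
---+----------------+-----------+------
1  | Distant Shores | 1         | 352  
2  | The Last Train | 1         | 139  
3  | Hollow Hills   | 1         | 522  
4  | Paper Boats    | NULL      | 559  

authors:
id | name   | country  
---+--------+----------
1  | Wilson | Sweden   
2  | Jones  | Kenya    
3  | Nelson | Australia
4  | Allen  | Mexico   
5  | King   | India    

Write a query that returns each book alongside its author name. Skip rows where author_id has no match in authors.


INNER JOIN keeps only books rows whose author_id matches an id in authors. Walk through each book:
  - book 1 (Distant Shores): author_id=1 -> matches Wilson
  - book 2 (The Last Train): author_id=1 -> matches Wilson
  - book 3 (Hollow Hills): author_id=1 -> matches Wilson
  - book 4 (Paper Boats): author_id=NULL, no match -> dropped
So 1 of 4 rows is dropped.

SQL:
SELECT a.title, b.name AS author
FROM books a
INNER JOIN authors b ON a.author_id = b.id

Result:
title          | author
---------------+-------
Distant Shores | Wilson
The Last Train | Wilson
Hollow Hills   | Wilson


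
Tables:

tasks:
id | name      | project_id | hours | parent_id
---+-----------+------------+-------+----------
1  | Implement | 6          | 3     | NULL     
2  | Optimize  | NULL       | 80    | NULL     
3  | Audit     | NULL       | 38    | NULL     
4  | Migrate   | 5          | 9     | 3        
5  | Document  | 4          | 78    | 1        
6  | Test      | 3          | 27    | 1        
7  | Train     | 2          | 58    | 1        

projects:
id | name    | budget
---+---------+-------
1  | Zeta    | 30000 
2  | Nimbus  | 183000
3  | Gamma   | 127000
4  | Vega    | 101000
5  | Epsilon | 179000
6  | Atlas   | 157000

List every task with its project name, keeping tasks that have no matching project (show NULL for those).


LEFT JOIN keeps every row from tasks (the left table); where project_id has no match in projects, the project columns become NULL. Walk through each task:
  - task 1 (Implement): project_id=6 -> matches Atlas
  - task 2 (Optimize): project_id=NULL, no match -> kept with NULL
  - task 3 (Audit): project_id=NULL, no match -> kept with NULL
  - task 4 (Migrate): project_id=5 -> matches Epsilon
  - task 5 (Document): project_id=4 -> matches Vega
  - task 6 (Test): project_id=3 -> matches Gamma
  - task 7 (Train): project_id=2 -> matches Nimbus
All 7 rows appear; 2 have NULL project.

SQL:
SELECT a.name, b.name AS project
FROM tasks a
LEFT JOIN projects b ON a.project_id = b.id

Result:
name      | project
----------+--------
Implement | Atlas  
Optimize  | NULL   
Audit     | NULL   
Migrate   | Epsilon
Document  | Vega   
Test      | Gamma  
Train     | Nimbus 


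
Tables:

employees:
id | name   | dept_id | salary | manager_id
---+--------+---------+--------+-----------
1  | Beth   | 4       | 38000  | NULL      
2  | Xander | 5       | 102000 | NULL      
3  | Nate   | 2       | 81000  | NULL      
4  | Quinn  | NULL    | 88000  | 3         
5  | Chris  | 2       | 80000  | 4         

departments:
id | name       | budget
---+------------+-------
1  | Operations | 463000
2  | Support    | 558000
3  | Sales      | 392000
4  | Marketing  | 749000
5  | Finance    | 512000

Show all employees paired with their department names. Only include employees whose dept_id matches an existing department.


INNER JOIN keeps only employees rows whose dept_id matches an id in departments. Walk through each employee:
  - employee 1 (Beth): dept_id=4 -> matches Marketing
  - employee 2 (Xander): dept_id=5 -> matches Finance
  - employee 3 (Nate): dept_id=2 -> matches Support
  - employee 4 (Quinn): dept_id=NULL, no match -> dropped
  - employee 5 (Chris): dept_id=2 -> matches Support
So 1 of 5 rows is dropped.

SQL:
SELECT a.name, b.name AS department
FROM employees a
INNER JOIN departments b ON a.dept_id = b.id

Result:
name   | department
-------+-----------
Beth   | Marketing 
Xander | Finance   
Nate   | Support   
Chris  | Support   


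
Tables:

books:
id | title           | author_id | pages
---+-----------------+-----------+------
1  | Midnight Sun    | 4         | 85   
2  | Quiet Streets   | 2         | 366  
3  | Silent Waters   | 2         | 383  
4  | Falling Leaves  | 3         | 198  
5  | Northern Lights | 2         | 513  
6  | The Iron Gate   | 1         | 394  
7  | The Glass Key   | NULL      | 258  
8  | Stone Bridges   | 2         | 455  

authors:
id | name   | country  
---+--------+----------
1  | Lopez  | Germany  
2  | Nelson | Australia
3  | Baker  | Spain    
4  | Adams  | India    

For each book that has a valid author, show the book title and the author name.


INNER JOIN keeps only books rows whose author_id matches an id in authors. Walk through each book:
  - book 1 (Midnight Sun): author_id=4 -> matches Adams
  - book 2 (Quiet Streets): author_id=2 -> matches Nelson
  - book 3 (Silent Waters): author_id=2 -> matches Nelson
  - book 4 (Falling Leaves): author_id=3 -> matches Baker
  - book 5 (Northern Lights): author_id=2 -> matches Nelson
  - book 6 (The Iron Gate): author_id=1 -> matches Lopez
  - book 7 (The Glass Key): author_id=NULL, no match -> dropped
  - book 8 (Stone Bridges): author_id=2 -> matches Nelson
So 1 of 8 rows is dropped.

SQL:
SELECT a.title, b.name AS author
FROM books a
INNER JOIN authors b ON a.author_id = b.id

Result:
title           | author
----------------+-------
Midnight Sun    | Adams 
Quiet Streets   | Nelson
Silent Waters   | Nelson
Falling Leaves  | Baker 
Northern Lights | Nelson
The Iron Gate   | Lopez 
Stone Bridges   | Nelson


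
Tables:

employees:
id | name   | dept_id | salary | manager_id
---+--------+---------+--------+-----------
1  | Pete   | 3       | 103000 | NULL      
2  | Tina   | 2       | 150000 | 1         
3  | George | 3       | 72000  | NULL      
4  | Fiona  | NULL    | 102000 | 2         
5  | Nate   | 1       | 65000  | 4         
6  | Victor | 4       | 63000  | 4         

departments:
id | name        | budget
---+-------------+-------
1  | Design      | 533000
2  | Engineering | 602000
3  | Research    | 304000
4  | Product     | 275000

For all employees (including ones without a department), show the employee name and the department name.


LEFT JOIN keeps every row from employees (the left table); where dept_id has no match in departments, the department columns become NULL. Walk through each employee:
  - employee 1 (Pete): dept_id=3 -> matches Research
  - employee 2 (Tina): dept_id=2 -> matches Engineering
  - employee 3 (George): dept_id=3 -> matches Research
  - employee 4 (Fiona): dept_id=NULL, no match -> kept with NULL
  - employee 5 (Nate): dept_id=1 -> matches Design
  - employee 6 (Victor): dept_id=4 -> matches Product
All 6 rows appear; 1 has NULL department.

SQL:
SELECT a.name, b.name AS department
FROM employees a
LEFT JOIN departments b ON a.dept_id = b.id

Result:
name   | department 
-------+------------
Pete   | Research   
Tina   | Engineering
George | Research   
Fiona  | NULL       
Nate   | Design     
Victor | Product    


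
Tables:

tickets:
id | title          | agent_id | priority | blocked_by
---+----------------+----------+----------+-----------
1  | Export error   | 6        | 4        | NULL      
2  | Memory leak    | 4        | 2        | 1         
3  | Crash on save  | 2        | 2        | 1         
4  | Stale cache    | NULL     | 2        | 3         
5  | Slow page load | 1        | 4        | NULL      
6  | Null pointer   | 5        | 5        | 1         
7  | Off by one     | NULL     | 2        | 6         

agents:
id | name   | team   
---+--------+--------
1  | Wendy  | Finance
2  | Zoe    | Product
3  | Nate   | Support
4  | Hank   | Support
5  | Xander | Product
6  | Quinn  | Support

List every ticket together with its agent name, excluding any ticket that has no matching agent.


INNER JOIN keeps only tickets rows whose agent_id matches an id in agents. Walk through each ticket:
  - ticket 1 (Export error): agent_id=6 -> matches Quinn
  - ticket 2 (Memory leak): agent_id=4 -> matches Hank
  - ticket 3 (Crash on save): agent_id=2 -> matches Zoe
  - ticket 4 (Stale cache): agent_id=NULL, no match -> dropped
  - ticket 5 (Slow page load): agent_id=1 -> matches Wendy
  - ticket 6 (Null pointer): agent_id=5 -> matches Xander
  - ticket 7 (Off by one): agent_id=NULL, no match -> dropped
So 2 of 7 rows are dropped.

SQL:
SELECT a.title, b.name AS agent
FROM tickets a
INNER JOIN agents b ON a.agent_id = b.id

Result:
title          | agent 
---------------+-------
Export error   | Quinn 
Memory leak    | Hank  
Crash on save  | Zoe   
Slow page load | Wendy 
Null pointer   | Xander


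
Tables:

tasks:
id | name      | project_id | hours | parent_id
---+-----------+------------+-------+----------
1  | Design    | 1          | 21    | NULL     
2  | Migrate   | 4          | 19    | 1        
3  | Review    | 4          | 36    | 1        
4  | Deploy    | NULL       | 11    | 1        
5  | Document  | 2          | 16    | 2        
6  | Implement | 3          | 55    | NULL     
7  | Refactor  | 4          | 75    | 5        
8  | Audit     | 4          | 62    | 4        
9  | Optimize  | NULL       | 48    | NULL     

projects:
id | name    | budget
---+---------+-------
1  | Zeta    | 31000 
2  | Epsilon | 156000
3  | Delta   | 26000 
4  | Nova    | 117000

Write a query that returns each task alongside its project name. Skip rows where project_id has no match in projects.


INNER JOIN keeps only tasks rows whose project_id matches an id in projects. Walk through each task:
  - task 1 (Design): project_id=1 -> matches Zeta
  - task 2 (Migrate): project_id=4 -> matches Nova
  - task 3 (Review): project_id=4 -> matches Nova
  - task 4 (Deploy): project_id=NULL, no match -> dropped
  - task 5 (Document): project_id=2 -> matches Epsilon
  - task 6 (Implement): project_id=3 -> matches Delta
  - task 7 (Refactor): project_id=4 -> matches Nova
  - task 8 (Audit): project_id=4 -> matches Nova
  - task 9 (Optimize): project_id=NULL, no match -> dropped
So 2 of 9 rows are dropped.

SQL:
SELECT a.name, b.name AS project
FROM tasks a
INNER JOIN projects b ON a.project_id = b.id

Result:
name      | project
----------+--------
Design    | Zeta   
Migrate   | Nova   
Review    | Nova   
Document  | Epsilon
Implement | Delta  
Refactor  | Nova   
Audit     | Nova   


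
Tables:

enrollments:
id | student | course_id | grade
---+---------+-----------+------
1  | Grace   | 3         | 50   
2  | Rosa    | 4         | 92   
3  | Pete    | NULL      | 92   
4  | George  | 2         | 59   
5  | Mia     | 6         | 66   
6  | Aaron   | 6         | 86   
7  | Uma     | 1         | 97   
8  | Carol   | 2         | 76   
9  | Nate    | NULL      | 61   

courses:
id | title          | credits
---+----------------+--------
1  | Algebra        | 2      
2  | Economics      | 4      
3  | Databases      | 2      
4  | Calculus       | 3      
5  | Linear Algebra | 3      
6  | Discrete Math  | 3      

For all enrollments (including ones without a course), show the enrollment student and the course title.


LEFT JOIN keeps every row from enrollments (the left table); where course_id has no match in courses, the course columns become NULL. Walk through each enrollment:
  - enrollment 1 (Grace): course_id=3 -> matches Databases
  - enrollment 2 (Rosa): course_id=4 -> matches Calculus
  - enrollment 3 (Pete): course_id=NULL, no match -> kept with NULL
  - enrollment 4 (George): course_id=2 -> matches Economics
  - enrollment 5 (Mia): course_id=6 -> matches Discrete Math
  - enrollment 6 (Aaron): course_id=6 -> matches Discrete Math
  - enrollment 7 (Uma): course_id=1 -> matches Algebra
  - enrollment 8 (Carol): course_id=2 -> matches Economics
  - enrollment 9 (Nate): course_id=NULL, no match -> kept with NULL
All 9 rows appear; 2 have NULL course.

SQL:
SELECT a.student, b.title AS course
FROM enrollments a
LEFT JOIN courses b ON a.course_id = b.id

Result:
student | course       
--------+--------------
Grace   | Databases    
Rosa    | Calculus     
Pete    | NULL         
George  | Economics    
Mia     | Discrete Math
Aaron   | Discrete Math
Uma     | Algebra      
Carol   | Economics    
Nate    | NULL         


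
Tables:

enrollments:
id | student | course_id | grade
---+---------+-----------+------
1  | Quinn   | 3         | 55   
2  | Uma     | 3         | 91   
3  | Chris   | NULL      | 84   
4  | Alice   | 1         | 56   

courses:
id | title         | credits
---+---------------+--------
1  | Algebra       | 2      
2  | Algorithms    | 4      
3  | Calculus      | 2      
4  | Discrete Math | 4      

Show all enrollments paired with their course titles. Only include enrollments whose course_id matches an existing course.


INNER JOIN keeps only enrollments rows whose course_id matches an id in courses. Walk through each enrollment:
  - enrollment 1 (Quinn): course_id=3 -> matches Calculus
  - enrollment 2 (Uma): course_id=3 -> matches Calculus
  - enrollment 3 (Chris): course_id=NULL, no match -> dropped
  - enrollment 4 (Alice): course_id=1 -> matches Algebra
So 1 of 4 rows is dropped.

SQL:
SELECT a.student, b.title AS course
FROM enrollments a
INNER JOIN courses b ON a.course_id = b.id

Result:
student | course  
--------+---------
Quinn   | Calculus
Uma     | Calculus
Alice   | Algebra 


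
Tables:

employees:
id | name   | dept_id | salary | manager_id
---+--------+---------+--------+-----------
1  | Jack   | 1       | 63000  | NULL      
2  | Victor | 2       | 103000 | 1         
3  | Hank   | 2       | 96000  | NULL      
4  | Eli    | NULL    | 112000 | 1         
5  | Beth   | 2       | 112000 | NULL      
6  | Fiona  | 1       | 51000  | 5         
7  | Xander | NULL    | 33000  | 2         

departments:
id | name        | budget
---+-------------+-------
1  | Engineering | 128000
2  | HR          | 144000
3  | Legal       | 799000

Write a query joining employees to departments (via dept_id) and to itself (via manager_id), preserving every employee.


Two LEFT JOINs from the same base table employees: one to departments via dept_id, one to employees itself via manager_id. Both are LEFT so every employee is preserved.
Match against departments:
  - employee 1 (Jack): dept_id=1 -> matches Engineering
  - employee 2 (Victor): dept_id=2 -> matches HR
  - employee 3 (Hank): dept_id=2 -> matches HR
  - employee 4 (Eli): dept_id=NULL, no match -> kept with NULL
  - employee 5 (Beth): dept_id=2 -> matches HR
  - employee 6 (Fiona): dept_id=1 -> matches Engineering
  - employee 7 (Xander): dept_id=NULL, no match -> kept with NULL
Match against employees (self):
  - employee 1 (Jack): manager_id=NULL -> NULL
  - employee 2 (Victor): manager_id=1 -> Jack
  - employee 3 (Hank): manager_id=NULL -> NULL
  - employee 4 (Eli): manager_id=1 -> Jack
  - employee 5 (Beth): manager_id=NULL -> NULL
  - employee 6 (Fiona): manager_id=5 -> Beth
  - employee 7 (Xander): manager_id=2 -> Victor

SQL:
SELECT a.name, b.name AS department, c.name AS manager
FROM employees a
LEFT JOIN departments b ON a.dept_id = b.id
LEFT JOIN employees c ON a.manager_id = c.id

Result:
name   | department  | manager
-------+-------------+--------
Jack   | Engineering | NULL   
Victor | HR          | Jack   
Hank   | HR          | NULL   
Eli    | NULL        | Jack   
Beth   | HR          | NULL   
Fiona  | Engineering | Beth   
Xander | NULL        | Victor 


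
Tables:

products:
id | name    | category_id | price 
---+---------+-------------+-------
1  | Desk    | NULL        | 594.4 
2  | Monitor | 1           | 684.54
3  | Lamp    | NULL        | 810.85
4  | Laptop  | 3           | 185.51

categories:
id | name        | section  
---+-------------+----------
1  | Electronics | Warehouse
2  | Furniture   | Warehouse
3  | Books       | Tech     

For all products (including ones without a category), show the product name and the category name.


LEFT JOIN keeps every row from products (the left table); where category_id has no match in categories, the category columns become NULL. Walk through each product:
  - product 1 (Desk): category_id=NULL, no match -> kept with NULL
  - product 2 (Monitor): category_id=1 -> matches Electronics
  - product 3 (Lamp): category_id=NULL, no match -> kept with NULL
  - product 4 (Laptop): category_id=3 -> matches Books
All 4 rows appear; 2 have NULL category.

SQL:
SELECT a.name, b.name AS category
FROM products a
LEFT JOIN categories b ON a.category_id = b.id

Result:
name    | category   
--------+------------
Desk    | NULL       
Monitor | Electronics
Lamp    | NULL       
Laptop  | Books      


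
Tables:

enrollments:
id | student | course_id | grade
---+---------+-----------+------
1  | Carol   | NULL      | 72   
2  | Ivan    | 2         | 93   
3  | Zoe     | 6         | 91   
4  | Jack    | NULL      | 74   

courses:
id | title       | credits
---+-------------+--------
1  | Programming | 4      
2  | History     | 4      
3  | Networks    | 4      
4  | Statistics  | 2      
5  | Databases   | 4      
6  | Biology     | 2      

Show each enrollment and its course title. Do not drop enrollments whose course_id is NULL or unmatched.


LEFT JOIN keeps every row from enrollments (the left table); where course_id has no match in courses, the course columns become NULL. Walk through each enrollment:
  - enrollment 1 (Carol): course_id=NULL, no match -> kept with NULL
  - enrollment 2 (Ivan): course_id=2 -> matches History
  - enrollment 3 (Zoe): course_id=6 -> matches Biology
  - enrollment 4 (Jack): course_id=NULL, no match -> kept with NULL
All 4 rows appear; 2 have NULL course.

SQL:
SELECT a.student, b.title AS course
FROM enrollments a
LEFT JOIN courses b ON a.course_id = b.id

Result:
student | course 
--------+--------
Carol   | NULL   
Ivan    | History
Zoe     | Biology
Jack    | NULL   


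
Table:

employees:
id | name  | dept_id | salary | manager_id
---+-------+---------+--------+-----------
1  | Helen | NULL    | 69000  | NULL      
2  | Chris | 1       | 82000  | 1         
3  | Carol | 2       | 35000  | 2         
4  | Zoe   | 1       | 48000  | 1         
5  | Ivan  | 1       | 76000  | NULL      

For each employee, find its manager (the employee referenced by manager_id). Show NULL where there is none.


This is a self-join: employees is joined to a second copy of itself, matching each row's manager_id to another row's id. Use LEFT JOIN so rows with manager_id=NULL are kept.
  - employee 1 (Helen): manager_id=NULL -> NULL
  - employee 2 (Chris): manager_id=1 -> Helen
  - employee 3 (Carol): manager_id=2 -> Chris
  - employee 4 (Zoe): manager_id=1 -> Helen
  - employee 5 (Ivan): manager_id=NULL -> NULL

SQL:
SELECT a.name AS item, b.name AS manager
FROM employees a
LEFT JOIN employees b ON a.manager_id = b.id

Result:
item  | manager
------+--------
Helen | NULL   
Chris | Helen  
Carol | Chris  
Zoe   | Helen  
Ivan  | NULL   


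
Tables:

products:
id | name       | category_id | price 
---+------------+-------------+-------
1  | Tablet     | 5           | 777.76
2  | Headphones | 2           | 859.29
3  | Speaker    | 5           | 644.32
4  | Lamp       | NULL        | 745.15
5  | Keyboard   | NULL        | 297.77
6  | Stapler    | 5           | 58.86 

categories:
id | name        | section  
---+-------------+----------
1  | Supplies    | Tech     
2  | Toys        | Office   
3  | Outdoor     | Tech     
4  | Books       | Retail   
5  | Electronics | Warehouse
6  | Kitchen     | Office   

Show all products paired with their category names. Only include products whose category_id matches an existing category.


INNER JOIN keeps only products rows whose category_id matches an id in categories. Walk through each product:
  - product 1 (Tablet): category_id=5 -> matches Electronics
  - product 2 (Headphones): category_id=2 -> matches Toys
  - product 3 (Speaker): category_id=5 -> matches Electronics
  - product 4 (Lamp): category_id=NULL, no match -> dropped
  - product 5 (Keyboard): category_id=NULL, no match -> dropped
  - product 6 (Stapler): category_id=5 -> matches Electronics
So 2 of 6 rows are dropped.

SQL:
SELECT a.name, b.name AS category
FROM products a
INNER JOIN categories b ON a.category_id = b.id

Result:
name       | category   
-----------+------------
Tablet     | Electronics
Headphones | Toys       
Speaker    | Electronics
Stapler    | Electronics


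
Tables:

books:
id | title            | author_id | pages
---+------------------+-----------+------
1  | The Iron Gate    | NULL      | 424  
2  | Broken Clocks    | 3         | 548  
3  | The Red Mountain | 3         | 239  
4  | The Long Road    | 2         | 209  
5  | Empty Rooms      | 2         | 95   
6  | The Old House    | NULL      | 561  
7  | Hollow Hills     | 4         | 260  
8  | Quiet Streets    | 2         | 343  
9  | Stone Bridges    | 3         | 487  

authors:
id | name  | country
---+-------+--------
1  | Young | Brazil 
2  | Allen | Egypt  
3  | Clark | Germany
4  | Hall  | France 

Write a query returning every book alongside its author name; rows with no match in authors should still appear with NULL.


LEFT JOIN keeps every row from books (the left table); where author_id has no match in authors, the author columns become NULL. Walk through each book:
  - book 1 (The Iron Gate): author_id=NULL, no match -> kept with NULL
  - book 2 (Broken Clocks): author_id=3 -> matches Clark
  - book 3 (The Red Mountain): author_id=3 -> matches Clark
  - book 4 (The Long Road): author_id=2 -> matches Allen
  - book 5 (Empty Rooms): author_id=2 -> matches Allen
  - book 6 (The Old House): author_id=NULL, no match -> kept with NULL
  - book 7 (Hollow Hills): author_id=4 -> matches Hall
  - book 8 (Quiet Streets): author_id=2 -> matches Allen
  - book 9 (Stone Bridges): author_id=3 -> matches Clark
All 9 rows appear; 2 have NULL author.

SQL:
SELECT a.title, b.name AS author
FROM books a
LEFT JOIN authors b ON a.author_id = b.id

Result:
title            | author
-----------------+-------
The Iron Gate    | NULL  
Broken Clocks    | Clark 
The Red Mountain | Clark 
The Long Road    | Allen 
Empty Rooms      | Allen 
The Old House    | NULL  
Hollow Hills     | Hall  
Quiet Streets    | Allen 
Stone Bridges    | Clark 
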